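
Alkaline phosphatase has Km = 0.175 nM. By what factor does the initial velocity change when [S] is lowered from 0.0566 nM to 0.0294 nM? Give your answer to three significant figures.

0.589

Since Vmax cancels, v₂/v₁ = [S]₂(Km+[S]₁) / [S]₁(Km+[S]₂).
= 0.0294×(0.175+0.0566) / (0.0566×(0.175+0.0294)) = 0.006809/0.01157 = 0.589.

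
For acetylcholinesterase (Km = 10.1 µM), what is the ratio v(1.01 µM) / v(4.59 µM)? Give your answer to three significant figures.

0.291

Since Vmax cancels, v₂/v₁ = [S]₂(Km+[S]₁) / [S]₁(Km+[S]₂).
= 1.01×(10.1+4.59) / (4.59×(10.1+1.01)) = 14.84/50.99 = 0.291.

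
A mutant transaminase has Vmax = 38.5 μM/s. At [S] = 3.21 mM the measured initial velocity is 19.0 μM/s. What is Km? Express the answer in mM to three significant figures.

3.29 mM

v/Vmax = 19.0/38.5 = 0.4935 = [S]/(Km+[S]).
So Km + [S] = [S]/0.4935 = 6.504 mM, giving Km = 6.504 − 3.21 = 3.29 mM.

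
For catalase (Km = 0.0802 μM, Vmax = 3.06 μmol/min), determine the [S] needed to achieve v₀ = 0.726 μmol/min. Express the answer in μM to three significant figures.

0.0249 μM

Rearranging v = Vmax[S]/(Km+[S]) gives [S] = Km·v/(Vmax − v).
[S] = 0.0802 × 0.726 / (3.06 − 0.726) = 0.05823/2.334 = 0.0249 μM.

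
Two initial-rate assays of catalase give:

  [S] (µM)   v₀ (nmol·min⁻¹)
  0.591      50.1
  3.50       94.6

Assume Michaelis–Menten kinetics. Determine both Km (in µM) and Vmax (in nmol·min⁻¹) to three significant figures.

Km = 0.771 µM; Vmax = 115 nmol·min⁻¹

In reciprocal form, 1/v = (Km/Vmax)·(1/[S]) + 1/Vmax. The two points give (1/[S], 1/v) = (1.692, 0.01996) and (0.2857, 0.01057).
Slope = (0.01996 − 0.01057)/(1.692 − 0.2857) = 0.006676; intercept = 0.01996 − 0.006676×1.692 = 0.008663.
Vmax = 1/intercept = 115 nmol·min⁻¹; Km = slope × Vmax = 0.006676 × 115 = 0.771 µM.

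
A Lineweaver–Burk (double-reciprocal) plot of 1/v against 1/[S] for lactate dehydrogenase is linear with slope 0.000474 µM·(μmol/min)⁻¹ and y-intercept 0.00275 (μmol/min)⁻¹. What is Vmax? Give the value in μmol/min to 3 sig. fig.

364 μmol/min

The y-intercept of a Lineweaver–Burk plot equals 1/Vmax, so Vmax = 1/0.00275 = 364 μmol/min.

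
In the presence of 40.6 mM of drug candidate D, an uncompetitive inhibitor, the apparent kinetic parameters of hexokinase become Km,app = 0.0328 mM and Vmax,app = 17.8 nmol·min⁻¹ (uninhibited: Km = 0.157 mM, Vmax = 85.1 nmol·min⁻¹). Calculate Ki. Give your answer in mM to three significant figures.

Uncompetitive: Vmax,app = Vmax/α (and Km,app = Km/α) with α = 1 + [I]/Ki.
α = Vmax/Vmax,app = 85.1/17.8 = 4.781.
Ki = [I]/(α − 1) = 40.6/3.781 = 10.7 mM.

10.7 mM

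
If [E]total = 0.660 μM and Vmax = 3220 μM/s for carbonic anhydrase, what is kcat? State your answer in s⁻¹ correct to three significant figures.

kcat = Vmax/[E]total = 3220 μM/s / 0.660 μM = 4880 s⁻¹.

4880 s⁻¹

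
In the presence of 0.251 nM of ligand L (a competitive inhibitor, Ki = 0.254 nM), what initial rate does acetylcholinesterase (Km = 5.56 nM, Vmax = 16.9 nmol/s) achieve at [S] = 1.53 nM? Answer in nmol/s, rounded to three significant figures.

2.05 nmol/s

α = 1 + [I]/Ki = 1 + 0.251/0.254 = 1.988.
For a competitive inhibitor, Vmax is unchanged and the apparent Km becomes α·Km: Km,app = 11.1 nM, Vmax,app = 16.9 nmol/s.
v = Vmax,app·[S]/(Km,app + [S]) = 16.9 × 1.53/(11.1 + 1.53) = 2.05 nmol/s.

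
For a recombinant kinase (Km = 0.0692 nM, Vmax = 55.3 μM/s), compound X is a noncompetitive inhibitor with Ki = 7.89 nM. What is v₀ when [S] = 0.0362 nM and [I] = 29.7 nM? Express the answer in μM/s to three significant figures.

3.99 μM/s

With α = 1 + [I]/Ki = 1 + 29.7/7.89 = 4.764, the noncompetitive rate law is v = (Vmax/α)·[S] / (Km + [S]).
v = (55.3/4.764)×0.0362 / (0.0692 + 0.0362) = 0.4202/0.1054 = 3.99 μM/s.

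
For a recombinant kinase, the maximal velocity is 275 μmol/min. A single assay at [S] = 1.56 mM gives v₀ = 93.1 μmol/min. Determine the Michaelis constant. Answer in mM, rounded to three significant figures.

From v = Vmax[S]/(Km+[S]), Km = [S](Vmax − v)/v.
Km = 1.56 × (275 − 93.1) / 93.1 = 283.8/93.1 = 3.05 mM.

3.05 mM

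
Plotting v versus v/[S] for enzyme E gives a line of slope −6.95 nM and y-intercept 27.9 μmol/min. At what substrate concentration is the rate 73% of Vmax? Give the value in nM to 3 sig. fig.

18.8 nM

The Eadie–Hofstee slope gives Km = 6.95 nM (slope = −Km).
v/Vmax = [S]/(Km+[S]) = 0.73 ⇒ [S] = Km·0.73/(1−0.73) = 6.95 × 2.704 = 18.8 nM.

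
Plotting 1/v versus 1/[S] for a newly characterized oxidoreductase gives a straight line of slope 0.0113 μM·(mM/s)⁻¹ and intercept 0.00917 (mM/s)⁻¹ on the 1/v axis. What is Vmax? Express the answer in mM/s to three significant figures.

109 mM/s

The y-intercept of a Lineweaver–Burk plot equals 1/Vmax, so Vmax = 1/0.00917 = 109 mM/s.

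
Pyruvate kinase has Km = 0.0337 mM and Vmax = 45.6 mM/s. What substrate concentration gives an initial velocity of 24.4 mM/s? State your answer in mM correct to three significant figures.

Rearranging v = Vmax[S]/(Km+[S]) gives [S] = Km·v/(Vmax − v).
[S] = 0.0337 × 24.4 / (45.6 − 24.4) = 0.8223/21.20 = 0.0388 mM.

0.0388 mM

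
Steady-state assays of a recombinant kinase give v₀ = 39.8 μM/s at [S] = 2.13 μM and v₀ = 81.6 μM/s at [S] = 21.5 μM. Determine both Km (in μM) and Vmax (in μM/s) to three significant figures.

From v = Vmax[S]/(Km+[S]), each point gives Vmax = v(Km+[S])/[S].
Equating: 39.8(Km+2.13)/2.13 = 81.6(Km+21.5)/21.5.
18.69·Km + 39.8 = 3.795·Km + 81.6, so (18.69 − 3.795)·Km = 81.6 − 39.8.
Km = 41.80/14.89 = 2.81 μM; then Vmax = 39.8(2.81+2.13)/2.13 = 92.3 μM/s.

Km = 2.81 μM; Vmax = 92.3 μM/s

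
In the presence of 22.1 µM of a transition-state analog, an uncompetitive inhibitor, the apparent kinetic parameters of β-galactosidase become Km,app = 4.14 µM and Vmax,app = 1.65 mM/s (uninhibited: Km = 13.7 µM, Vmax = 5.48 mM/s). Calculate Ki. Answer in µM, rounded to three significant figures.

Uncompetitive: Vmax,app = Vmax/α (and Km,app = Km/α) with α = 1 + [I]/Ki.
α = Vmax/Vmax,app = 5.48/1.65 = 3.321.
Ki = [I]/(α − 1) = 22.1/2.321 = 9.52 µM.

9.52 µM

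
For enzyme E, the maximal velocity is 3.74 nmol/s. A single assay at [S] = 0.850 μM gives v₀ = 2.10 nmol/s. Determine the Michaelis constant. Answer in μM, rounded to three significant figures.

0.664 μM

From v = Vmax[S]/(Km+[S]), Km = [S](Vmax − v)/v.
Km = 0.850 × (3.74 − 2.10) / 2.10 = 1.394/2.10 = 0.664 μM.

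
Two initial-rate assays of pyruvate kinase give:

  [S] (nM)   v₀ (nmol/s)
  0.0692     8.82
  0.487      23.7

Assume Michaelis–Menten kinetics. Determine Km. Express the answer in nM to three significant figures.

From v = Vmax[S]/(Km+[S]), each point gives Vmax = v(Km+[S])/[S].
Equating: 8.82(Km+0.0692)/0.0692 = 23.7(Km+0.487)/0.487.
127.5·Km + 8.82 = 48.67·Km + 23.7, so (127.5 − 48.67)·Km = 23.7 − 8.82.
Km = 14.88/78.79 = 0.189 nM; then Vmax = 8.82(0.189+0.0692)/0.0692 = 32.9 nmol/s.

0.189 nM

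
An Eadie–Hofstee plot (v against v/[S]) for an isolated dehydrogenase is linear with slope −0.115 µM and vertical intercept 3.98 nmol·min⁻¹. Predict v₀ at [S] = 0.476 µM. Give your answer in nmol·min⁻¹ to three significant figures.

3.21 nmol·min⁻¹

In the Eadie–Hofstee form v = Vmax − Km·(v/[S]), the slope is −Km and the intercept is Vmax, so Km = 0.115 µM and Vmax = 3.98 nmol·min⁻¹.
v = 3.98 × 0.476/(0.115 + 0.476) = 3.21 nmol·min⁻¹.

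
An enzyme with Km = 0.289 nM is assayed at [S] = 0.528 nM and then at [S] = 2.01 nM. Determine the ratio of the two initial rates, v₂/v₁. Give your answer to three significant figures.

1.35

The fractional saturations are [S]/(Km+[S]) = 0.528/0.8170 = 0.6463 and 2.01/2.299 = 0.8743.
v₂/v₁ is just their ratio: 0.8743/0.6463 = 1.35.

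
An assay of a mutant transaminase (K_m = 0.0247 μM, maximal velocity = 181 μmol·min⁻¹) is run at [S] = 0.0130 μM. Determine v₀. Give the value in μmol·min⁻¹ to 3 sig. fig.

62.4 μmol·min⁻¹

v = Vmax·[S]/(Km + [S]) = 181 × 0.0130 / (0.0247 + 0.0130)
  = 2.353 / 0.03770 = 62.4 μmol·min⁻¹.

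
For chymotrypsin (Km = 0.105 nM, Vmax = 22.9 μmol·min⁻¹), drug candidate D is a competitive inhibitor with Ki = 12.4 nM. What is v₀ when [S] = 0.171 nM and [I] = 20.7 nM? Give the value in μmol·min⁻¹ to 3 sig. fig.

8.68 μmol·min⁻¹

With α = 1 + [I]/Ki = 1 + 20.7/12.4 = 2.669, the competitive rate law is v = Vmax[S] / (αKm + [S]).
v = 22.9×0.171 / (2.669×0.105 + 0.171) = 3.916/0.4513 = 8.68 μmol·min⁻¹.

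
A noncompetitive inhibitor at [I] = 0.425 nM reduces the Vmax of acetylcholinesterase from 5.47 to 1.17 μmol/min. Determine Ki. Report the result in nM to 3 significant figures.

Noncompetitive: Vmax,app = Vmax/α with α = 1 + [I]/Ki.
α = Vmax/Vmax,app = 5.47/1.17 = 4.675.
Ki = [I]/(α − 1) = 0.425/3.675 = 0.116 nM.

0.116 nM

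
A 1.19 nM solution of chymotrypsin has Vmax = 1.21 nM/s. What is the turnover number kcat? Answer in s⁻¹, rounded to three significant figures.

kcat = Vmax/[E]total = 1.21 nM/s / 1.19 nM = 1.02 s⁻¹.

1.02 s⁻¹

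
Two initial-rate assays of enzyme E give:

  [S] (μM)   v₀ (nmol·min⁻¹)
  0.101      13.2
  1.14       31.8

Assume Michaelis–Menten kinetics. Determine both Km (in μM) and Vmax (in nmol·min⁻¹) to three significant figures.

Km = 0.181 μM; Vmax = 36.8 nmol·min⁻¹

From v = Vmax[S]/(Km+[S]), each point gives Vmax = v(Km+[S])/[S].
Equating: 13.2(Km+0.101)/0.101 = 31.8(Km+1.14)/1.14.
130.7·Km + 13.2 = 27.89·Km + 31.8, so (130.7 − 27.89)·Km = 31.8 − 13.2.
Km = 18.60/102.8 = 0.181 μM; then Vmax = 13.2(0.181+0.101)/0.101 = 36.8 nmol·min⁻¹.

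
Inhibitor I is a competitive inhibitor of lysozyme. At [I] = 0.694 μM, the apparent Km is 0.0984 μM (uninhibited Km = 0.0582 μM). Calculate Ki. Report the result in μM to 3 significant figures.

1.00 μM

Competitive: Km,app = α·Km with α = 1 + [I]/Ki.
α = Km,app/Km = 0.0984/0.0582 = 1.691.
Since α = 1 + [I]/Ki, [I]/Ki = 1.691 − 1 = 0.6907 and Ki = 0.694/0.6907 = 1.00 μM.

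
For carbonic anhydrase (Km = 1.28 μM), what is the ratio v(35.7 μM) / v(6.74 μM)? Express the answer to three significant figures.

1.15

The fractional saturations are [S]/(Km+[S]) = 6.74/8.020 = 0.8404 and 35.7/36.98 = 0.9654.
v₂/v₁ is just their ratio: 0.9654/0.8404 = 1.15.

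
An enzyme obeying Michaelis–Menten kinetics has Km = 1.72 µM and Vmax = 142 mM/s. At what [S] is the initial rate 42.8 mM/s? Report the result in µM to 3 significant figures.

The required fractional saturation is v/Vmax = 42.8/142 = 0.3014.
Then [S]/(Km+[S]) = 0.3014 ⇒ [S] = 1.72 × 0.3014/(1 − 0.3014) = 0.742 µM.

0.742 µM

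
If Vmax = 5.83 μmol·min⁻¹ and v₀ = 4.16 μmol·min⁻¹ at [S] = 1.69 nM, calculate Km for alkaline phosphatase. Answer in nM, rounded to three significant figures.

0.678 nM

From v = Vmax[S]/(Km+[S]), Km = [S](Vmax − v)/v.
Km = 1.69 × (5.83 − 4.16) / 4.16 = 2.822/4.16 = 0.678 nM.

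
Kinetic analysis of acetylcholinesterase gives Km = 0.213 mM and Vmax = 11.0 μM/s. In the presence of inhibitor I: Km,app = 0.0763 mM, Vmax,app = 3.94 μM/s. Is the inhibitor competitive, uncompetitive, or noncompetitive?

uncompetitive

Both Km and Vmax decrease by the same factor (~2.79-fold) — characteristic of uncompetitive inhibition.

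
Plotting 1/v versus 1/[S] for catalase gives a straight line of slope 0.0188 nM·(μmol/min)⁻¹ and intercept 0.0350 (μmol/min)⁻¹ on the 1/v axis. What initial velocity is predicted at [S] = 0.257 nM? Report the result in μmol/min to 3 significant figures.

The y-intercept is 1/Vmax, so Vmax = 1/0.0350 = 28.6 μmol/min.
The slope is Km/Vmax, so Km = 0.0188 × 28.6 = 0.537 nM.
Then v = 28.6 × 0.257/(0.537 + 0.257) = 9.25 μmol/min.

9.25 μmol/min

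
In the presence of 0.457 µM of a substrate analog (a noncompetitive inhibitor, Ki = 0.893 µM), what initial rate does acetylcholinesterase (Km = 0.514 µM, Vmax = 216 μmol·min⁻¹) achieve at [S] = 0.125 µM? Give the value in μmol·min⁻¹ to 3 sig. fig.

27.9 μmol·min⁻¹

α = 1 + [I]/Ki = 1 + 0.457/0.893 = 1.512.
For a noncompetitive inhibitor, Vmax is reduced to Vmax/α while Km is unchanged: Km,app = 0.514 µM, Vmax,app = 143 μmol·min⁻¹.
v = Vmax,app·[S]/(Km,app + [S]) = 143 × 0.125/(0.514 + 0.125) = 27.9 μmol·min⁻¹.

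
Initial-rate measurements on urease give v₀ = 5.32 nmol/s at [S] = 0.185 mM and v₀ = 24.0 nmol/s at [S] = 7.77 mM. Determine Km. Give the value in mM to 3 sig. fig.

0.728 mM

In reciprocal form, 1/v = (Km/Vmax)·(1/[S]) + 1/Vmax. The two points give (1/[S], 1/v) = (5.405, 0.1880) and (0.1287, 0.04167).
Slope = (0.1880 − 0.04167)/(5.405 − 0.1287) = 0.02773; intercept = 0.1880 − 0.02773×5.405 = 0.03810.
Vmax = 1/intercept = 26.2 nmol/s; Km = slope × Vmax = 0.02773 × 26.2 = 0.728 mM.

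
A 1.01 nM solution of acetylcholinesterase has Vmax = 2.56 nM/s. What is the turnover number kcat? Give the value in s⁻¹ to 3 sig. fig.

2.53 s⁻¹

kcat = Vmax/[E]total = 2.56 nM/s / 1.01 nM = 2.53 s⁻¹.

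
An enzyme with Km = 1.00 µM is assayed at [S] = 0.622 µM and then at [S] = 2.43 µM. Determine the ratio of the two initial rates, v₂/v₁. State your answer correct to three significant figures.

Since Vmax cancels, v₂/v₁ = [S]₂(Km+[S]₁) / [S]₁(Km+[S]₂).
= 2.43×(1.00+0.622) / (0.622×(1.00+2.43)) = 3.941/2.133 = 1.85.

1.85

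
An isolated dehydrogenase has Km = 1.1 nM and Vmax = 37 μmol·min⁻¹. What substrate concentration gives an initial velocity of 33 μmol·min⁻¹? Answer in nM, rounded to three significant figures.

Rearranging v = Vmax[S]/(Km+[S]) gives [S] = Km·v/(Vmax − v).
[S] = 1.1 × 33 / (37 − 33) = 36.30/4.000 = 9.08 nM.

9.08 nM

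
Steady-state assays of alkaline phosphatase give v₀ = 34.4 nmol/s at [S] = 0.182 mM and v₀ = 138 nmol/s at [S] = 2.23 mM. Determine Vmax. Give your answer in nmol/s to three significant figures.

188 nmol/s

From v = Vmax[S]/(Km+[S]), each point gives Vmax = v(Km+[S])/[S].
Equating: 34.4(Km+0.182)/0.182 = 138(Km+2.23)/2.23.
189.0·Km + 34.4 = 61.88·Km + 138, so (189.0 − 61.88)·Km = 138 − 34.4.
Km = 103.6/127.1 = 0.815 mM; then Vmax = 34.4(0.815+0.182)/0.182 = 188 nmol/s.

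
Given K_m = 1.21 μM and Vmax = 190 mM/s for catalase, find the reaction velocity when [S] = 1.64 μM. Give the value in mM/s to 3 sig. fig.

v = Vmax·[S]/(Km + [S]) = 190 × 1.64 / (1.21 + 1.64)
  = 311.6 / 2.850 = 109 mM/s.

109 mM/s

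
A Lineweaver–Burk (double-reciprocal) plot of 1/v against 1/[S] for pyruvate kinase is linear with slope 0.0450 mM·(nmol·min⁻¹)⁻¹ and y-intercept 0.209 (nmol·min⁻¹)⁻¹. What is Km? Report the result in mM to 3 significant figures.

y-intercept = 1/Vmax ⇒ Vmax = 4.78 nmol·min⁻¹; slope = Km/Vmax ⇒ Km = slope × Vmax.
Km = 0.0450 × 4.78 = 0.215 mM.

0.215 mM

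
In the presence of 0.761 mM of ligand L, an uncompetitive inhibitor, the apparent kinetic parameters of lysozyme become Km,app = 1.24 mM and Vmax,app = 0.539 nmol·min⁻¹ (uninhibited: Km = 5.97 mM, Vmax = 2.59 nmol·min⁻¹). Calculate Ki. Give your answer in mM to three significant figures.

Uncompetitive: Vmax,app = Vmax/α (and Km,app = Km/α) with α = 1 + [I]/Ki.
α = Vmax/Vmax,app = 2.59/0.539 = 4.805.
Ki = [I]/(α − 1) = 0.761/3.805 = 0.200 mM.

0.200 mM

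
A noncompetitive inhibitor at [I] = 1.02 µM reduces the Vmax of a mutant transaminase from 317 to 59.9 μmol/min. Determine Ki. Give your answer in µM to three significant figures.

Noncompetitive: Vmax,app = Vmax/α with α = 1 + [I]/Ki.
α = Vmax/Vmax,app = 317/59.9 = 5.292.
Since α = 1 + [I]/Ki, [I]/Ki = 5.292 − 1 = 4.292 and Ki = 1.02/4.292 = 0.238 µM.

0.238 µM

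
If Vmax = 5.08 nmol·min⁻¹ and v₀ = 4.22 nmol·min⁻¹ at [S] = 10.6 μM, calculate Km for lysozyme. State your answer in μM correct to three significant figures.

v/Vmax = 4.22/5.08 = 0.8307 = [S]/(Km+[S]).
So Km + [S] = [S]/0.8307 = 12.76 μM, giving Km = 12.76 − 10.6 = 2.16 μM.

2.16 μM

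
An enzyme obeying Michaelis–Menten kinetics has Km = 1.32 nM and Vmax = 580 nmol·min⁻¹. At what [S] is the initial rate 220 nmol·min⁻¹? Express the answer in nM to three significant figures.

0.807 nM

The required fractional saturation is v/Vmax = 220/580 = 0.3793.
Then [S]/(Km+[S]) = 0.3793 ⇒ [S] = 1.32 × 0.3793/(1 − 0.3793) = 0.807 nM.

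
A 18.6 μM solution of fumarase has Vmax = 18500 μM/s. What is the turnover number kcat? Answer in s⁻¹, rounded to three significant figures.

995 s⁻¹

kcat = Vmax/[E]total = 18500 μM/s / 18.6 μM = 995 s⁻¹.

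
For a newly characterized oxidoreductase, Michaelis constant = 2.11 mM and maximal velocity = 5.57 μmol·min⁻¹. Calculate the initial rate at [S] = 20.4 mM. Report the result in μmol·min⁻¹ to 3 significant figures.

5.05 μmol·min⁻¹

[S]/(Km+[S]) = 20.4/22.51 = 0.9063, the fractional saturation.
v = 0.9063 × Vmax = 0.9063 × 5.57 = 5.05 μmol·min⁻¹.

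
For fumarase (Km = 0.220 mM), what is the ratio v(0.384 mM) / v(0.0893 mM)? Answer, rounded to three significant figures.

2.20

The fractional saturations are [S]/(Km+[S]) = 0.0893/0.3093 = 0.2887 and 0.384/0.6040 = 0.6358.
v₂/v₁ is just their ratio: 0.6358/0.2887 = 2.20.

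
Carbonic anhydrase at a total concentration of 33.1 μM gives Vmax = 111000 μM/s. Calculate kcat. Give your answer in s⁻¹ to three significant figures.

3350 s⁻¹

kcat = Vmax/[E]total = 111000 μM/s / 33.1 μM = 3350 s⁻¹.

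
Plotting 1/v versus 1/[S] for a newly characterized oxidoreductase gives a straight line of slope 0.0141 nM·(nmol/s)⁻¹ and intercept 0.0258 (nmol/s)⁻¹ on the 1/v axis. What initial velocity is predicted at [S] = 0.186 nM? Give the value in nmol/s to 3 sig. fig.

9.84 nmol/s

The y-intercept is 1/Vmax, so Vmax = 1/0.0258 = 38.8 nmol/s.
The slope is Km/Vmax, so Km = 0.0141 × 38.8 = 0.547 nM.
Then v = 38.8 × 0.186/(0.547 + 0.186) = 9.84 nmol/s.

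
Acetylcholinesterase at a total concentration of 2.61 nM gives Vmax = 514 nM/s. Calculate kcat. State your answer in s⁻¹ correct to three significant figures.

197 s⁻¹

kcat = Vmax/[E]total = 514 nM/s / 2.61 nM = 197 s⁻¹.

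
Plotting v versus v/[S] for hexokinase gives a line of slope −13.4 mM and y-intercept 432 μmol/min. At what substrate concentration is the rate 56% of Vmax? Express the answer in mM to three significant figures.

The Eadie–Hofstee slope gives Km = 13.4 mM (slope = −Km).
v/Vmax = [S]/(Km+[S]) = 0.56 ⇒ [S] = Km·0.56/(1−0.56) = 13.4 × 1.273 = 17.1 mM.

17.1 mM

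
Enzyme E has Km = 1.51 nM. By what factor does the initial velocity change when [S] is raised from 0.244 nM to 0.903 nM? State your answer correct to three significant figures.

2.69

The fractional saturations are [S]/(Km+[S]) = 0.244/1.754 = 0.1391 and 0.903/2.413 = 0.3742.
v₂/v₁ is just their ratio: 0.3742/0.1391 = 2.69.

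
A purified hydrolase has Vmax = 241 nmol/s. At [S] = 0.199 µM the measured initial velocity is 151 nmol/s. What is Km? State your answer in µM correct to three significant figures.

0.119 µM

From v = Vmax[S]/(Km+[S]), Km = [S](Vmax − v)/v.
Km = 0.199 × (241 − 151) / 151 = 17.91/151 = 0.119 µM.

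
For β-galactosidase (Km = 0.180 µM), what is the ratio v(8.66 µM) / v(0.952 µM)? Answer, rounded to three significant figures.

1.16

Since Vmax cancels, v₂/v₁ = [S]₂(Km+[S]₁) / [S]₁(Km+[S]₂).
= 8.66×(0.180+0.952) / (0.952×(0.180+8.66)) = 9.803/8.416 = 1.16.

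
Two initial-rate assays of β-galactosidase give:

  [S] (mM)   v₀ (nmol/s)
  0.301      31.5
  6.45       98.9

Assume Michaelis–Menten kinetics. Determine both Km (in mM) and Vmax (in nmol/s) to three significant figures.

In reciprocal form, 1/v = (Km/Vmax)·(1/[S]) + 1/Vmax. The two points give (1/[S], 1/v) = (3.322, 0.03175) and (0.1550, 0.01011).
Slope = (0.03175 − 0.01011)/(3.322 − 0.1550) = 0.006831; intercept = 0.03175 − 0.006831×3.322 = 0.009052.
Vmax = 1/intercept = 110 nmol/s; Km = slope × Vmax = 0.006831 × 110 = 0.755 mM.

Km = 0.755 mM; Vmax = 110 nmol/s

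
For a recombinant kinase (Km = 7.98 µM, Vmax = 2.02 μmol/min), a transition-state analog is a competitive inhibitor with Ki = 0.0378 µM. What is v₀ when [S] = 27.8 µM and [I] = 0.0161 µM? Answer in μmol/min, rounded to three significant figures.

1.43 μmol/min

α = 1 + [I]/Ki = 1 + 0.0161/0.0378 = 1.426.
For a competitive inhibitor, Vmax is unchanged and the apparent Km becomes α·Km: Km,app = 11.4 µM, Vmax,app = 2.02 μmol/min.
v = Vmax,app·[S]/(Km,app + [S]) = 2.02 × 27.8/(11.4 + 27.8) = 1.43 μmol/min.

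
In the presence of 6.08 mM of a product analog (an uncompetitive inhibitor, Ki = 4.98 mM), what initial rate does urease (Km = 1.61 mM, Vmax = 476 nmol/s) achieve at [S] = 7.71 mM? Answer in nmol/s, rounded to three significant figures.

196 nmol/s

α = 1 + [I]/Ki = 1 + 6.08/4.98 = 2.221.
For an uncompetitive inhibitor, both parameters are divided by α, giving Vmax/α and Km/α: Km,app = 0.725 mM, Vmax,app = 214 nmol/s.
v = Vmax,app·[S]/(Km,app + [S]) = 214 × 7.71/(0.725 + 7.71) = 196 nmol/s.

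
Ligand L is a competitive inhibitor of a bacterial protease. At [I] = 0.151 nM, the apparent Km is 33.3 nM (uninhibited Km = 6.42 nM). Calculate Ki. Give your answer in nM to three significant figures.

0.0361 nM

Competitive: Km,app = α·Km with α = 1 + [I]/Ki.
α = Km,app/Km = 33.3/6.42 = 5.187.
Since α = 1 + [I]/Ki, [I]/Ki = 5.187 − 1 = 4.187 and Ki = 0.151/4.187 = 0.0361 nM.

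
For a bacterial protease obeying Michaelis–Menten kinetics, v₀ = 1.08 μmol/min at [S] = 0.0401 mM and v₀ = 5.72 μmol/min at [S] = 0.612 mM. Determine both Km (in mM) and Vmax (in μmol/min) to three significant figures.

From v = Vmax[S]/(Km+[S]), each point gives Vmax = v(Km+[S])/[S].
Equating: 1.08(Km+0.0401)/0.0401 = 5.72(Km+0.612)/0.612.
26.93·Km + 1.08 = 9.346·Km + 5.72, so (26.93 − 9.346)·Km = 5.72 − 1.08.
Km = 4.640/17.59 = 0.264 mM; then Vmax = 1.08(0.264+0.0401)/0.0401 = 8.19 μmol/min.

Km = 0.264 mM; Vmax = 8.19 μmol/min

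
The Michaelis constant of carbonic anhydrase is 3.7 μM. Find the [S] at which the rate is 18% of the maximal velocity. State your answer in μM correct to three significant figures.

v/Vmax = [S]/(Km+[S]) = 0.18, so [S] = Km·0.18/(1 − 0.18) = 3.7 × 0.2195.
[S] = 0.812 μM.

0.812 μM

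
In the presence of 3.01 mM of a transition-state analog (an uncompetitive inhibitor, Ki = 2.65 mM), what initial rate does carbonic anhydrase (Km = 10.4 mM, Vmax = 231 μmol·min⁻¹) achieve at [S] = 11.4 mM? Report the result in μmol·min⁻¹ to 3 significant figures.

α = 1 + [I]/Ki = 1 + 3.01/2.65 = 2.136.
For an uncompetitive inhibitor, both parameters are divided by α, giving Vmax/α and Km/α: Km,app = 4.87 mM, Vmax,app = 108 μmol·min⁻¹.
v = Vmax,app·[S]/(Km,app + [S]) = 108 × 11.4/(4.87 + 11.4) = 75.8 μmol·min⁻¹.

75.8 μmol·min⁻¹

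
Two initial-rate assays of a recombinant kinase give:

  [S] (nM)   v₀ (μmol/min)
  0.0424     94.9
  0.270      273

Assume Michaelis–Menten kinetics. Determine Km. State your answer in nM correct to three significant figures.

From v = Vmax[S]/(Km+[S]), each point gives Vmax = v(Km+[S])/[S].
Equating: 94.9(Km+0.0424)/0.0424 = 273(Km+0.270)/0.270.
2238·Km + 94.9 = 1011·Km + 273, so (2238 − 1011)·Km = 273 − 94.9.
Km = 178.1/1227 = 0.145 nM; then Vmax = 94.9(0.145+0.0424)/0.0424 = 420 μmol/min.

0.145 nM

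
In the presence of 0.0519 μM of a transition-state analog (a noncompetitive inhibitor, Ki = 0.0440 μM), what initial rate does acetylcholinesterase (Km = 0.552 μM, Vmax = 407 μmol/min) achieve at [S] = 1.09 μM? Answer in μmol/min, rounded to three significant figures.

124 μmol/min

With α = 1 + [I]/Ki = 1 + 0.0519/0.0440 = 2.180, the noncompetitive rate law is v = (Vmax/α)·[S] / (Km + [S]).
v = (407/2.180)×1.09 / (0.552 + 1.09) = 203.5/1.642 = 124 μmol/min.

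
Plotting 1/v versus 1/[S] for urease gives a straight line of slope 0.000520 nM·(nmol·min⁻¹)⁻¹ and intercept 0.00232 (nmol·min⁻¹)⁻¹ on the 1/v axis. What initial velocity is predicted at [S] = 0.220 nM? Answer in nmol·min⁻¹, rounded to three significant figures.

The y-intercept is 1/Vmax, so Vmax = 1/0.00232 = 431 nmol·min⁻¹.
The slope is Km/Vmax, so Km = 0.000520 × 431 = 0.224 nM.
Then v = 431 × 0.220/(0.224 + 0.220) = 214 nmol·min⁻¹.

214 nmol·min⁻¹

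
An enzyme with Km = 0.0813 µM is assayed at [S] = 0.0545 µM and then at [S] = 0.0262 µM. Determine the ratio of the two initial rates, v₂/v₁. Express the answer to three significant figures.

Since Vmax cancels, v₂/v₁ = [S]₂(Km+[S]₁) / [S]₁(Km+[S]₂).
= 0.0262×(0.0813+0.0545) / (0.0545×(0.0813+0.0262)) = 0.003558/0.005859 = 0.607.

0.607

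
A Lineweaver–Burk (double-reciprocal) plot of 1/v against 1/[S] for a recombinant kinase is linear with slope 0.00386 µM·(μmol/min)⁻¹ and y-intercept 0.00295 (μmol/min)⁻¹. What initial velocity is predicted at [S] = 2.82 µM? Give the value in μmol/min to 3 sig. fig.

The y-intercept is 1/Vmax, so Vmax = 1/0.00295 = 339 μmol/min.
The slope is Km/Vmax, so Km = 0.00386 × 339 = 1.31 µM.
Then v = 339 × 2.82/(1.31 + 2.82) = 232 μmol/min.

232 μmol/min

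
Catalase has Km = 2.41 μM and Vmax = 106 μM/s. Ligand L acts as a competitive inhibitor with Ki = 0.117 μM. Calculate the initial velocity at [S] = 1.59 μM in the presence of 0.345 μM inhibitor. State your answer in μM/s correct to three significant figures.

15.2 μM/s

α = 1 + [I]/Ki = 1 + 0.345/0.117 = 3.949.
For a competitive inhibitor, Vmax is unchanged and the apparent Km becomes α·Km: Km,app = 9.52 μM, Vmax,app = 106 μM/s.
v = Vmax,app·[S]/(Km,app + [S]) = 106 × 1.59/(9.52 + 1.59) = 15.2 μM/s.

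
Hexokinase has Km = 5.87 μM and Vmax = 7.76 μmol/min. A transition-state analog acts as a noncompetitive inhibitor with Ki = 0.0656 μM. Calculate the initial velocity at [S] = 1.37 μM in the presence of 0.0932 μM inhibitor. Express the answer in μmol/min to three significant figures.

0.607 μmol/min

α = 1 + [I]/Ki = 1 + 0.0932/0.0656 = 2.421.
For a noncompetitive inhibitor, Vmax is reduced to Vmax/α while Km is unchanged: Km,app = 5.87 μM, Vmax,app = 3.21 μmol/min.
v = Vmax,app·[S]/(Km,app + [S]) = 3.21 × 1.37/(5.87 + 1.37) = 0.607 μmol/min.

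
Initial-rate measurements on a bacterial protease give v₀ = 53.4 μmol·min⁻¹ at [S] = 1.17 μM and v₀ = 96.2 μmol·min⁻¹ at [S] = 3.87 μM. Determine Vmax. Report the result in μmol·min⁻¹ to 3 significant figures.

From v = Vmax[S]/(Km+[S]), each point gives Vmax = v(Km+[S])/[S].
Equating: 53.4(Km+1.17)/1.17 = 96.2(Km+3.87)/3.87.
45.64·Km + 53.4 = 24.86·Km + 96.2, so (45.64 − 24.86)·Km = 96.2 − 53.4.
Km = 42.80/20.78 = 2.06 μM; then Vmax = 53.4(2.06+1.17)/1.17 = 147 μmol·min⁻¹.

147 μmol·min⁻¹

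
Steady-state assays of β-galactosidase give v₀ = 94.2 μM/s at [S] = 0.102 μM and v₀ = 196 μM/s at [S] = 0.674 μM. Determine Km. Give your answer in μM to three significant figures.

In reciprocal form, 1/v = (Km/Vmax)·(1/[S]) + 1/Vmax. The two points give (1/[S], 1/v) = (9.804, 0.01062) and (1.484, 0.005102).
Slope = (0.01062 − 0.005102)/(9.804 − 1.484) = 0.0006627; intercept = 0.01062 − 0.0006627×9.804 = 0.004119.
Vmax = 1/intercept = 243 μM/s; Km = slope × Vmax = 0.0006627 × 243 = 0.161 μM.

0.161 μM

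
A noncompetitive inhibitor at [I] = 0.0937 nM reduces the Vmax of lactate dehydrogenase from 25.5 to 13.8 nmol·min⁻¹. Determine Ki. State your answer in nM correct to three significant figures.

0.111 nM

Noncompetitive: Vmax,app = Vmax/α with α = 1 + [I]/Ki.
α = Vmax/Vmax,app = 25.5/13.8 = 1.848.
Ki = [I]/(α − 1) = 0.0937/0.8478 = 0.111 nM.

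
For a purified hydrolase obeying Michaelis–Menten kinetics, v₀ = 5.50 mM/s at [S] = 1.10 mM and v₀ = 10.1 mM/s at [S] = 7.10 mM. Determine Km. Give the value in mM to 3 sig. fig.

1.29 mM

From v = Vmax[S]/(Km+[S]), each point gives Vmax = v(Km+[S])/[S].
Equating: 5.50(Km+1.10)/1.10 = 10.1(Km+7.10)/7.10.
5.000·Km + 5.50 = 1.423·Km + 10.1, so (5.000 − 1.423)·Km = 10.1 − 5.50.
Km = 4.600/3.577 = 1.29 mM; then Vmax = 5.50(1.29+1.10)/1.10 = 11.9 mM/s.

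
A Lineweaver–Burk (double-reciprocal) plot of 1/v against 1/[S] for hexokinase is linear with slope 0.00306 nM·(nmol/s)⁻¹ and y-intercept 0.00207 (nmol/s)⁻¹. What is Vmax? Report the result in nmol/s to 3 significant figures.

483 nmol/s

The y-intercept of a Lineweaver–Burk plot equals 1/Vmax, so Vmax = 1/0.00207 = 483 nmol/s.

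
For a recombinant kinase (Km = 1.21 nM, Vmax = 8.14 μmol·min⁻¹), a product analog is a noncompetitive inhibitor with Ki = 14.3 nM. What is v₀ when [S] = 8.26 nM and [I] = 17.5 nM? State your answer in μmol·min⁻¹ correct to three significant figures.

3.19 μmol·min⁻¹

α = 1 + [I]/Ki = 1 + 17.5/14.3 = 2.224.
For a noncompetitive inhibitor, Vmax is reduced to Vmax/α while Km is unchanged: Km,app = 1.21 nM, Vmax,app = 3.66 μmol·min⁻¹.
v = Vmax,app·[S]/(Km,app + [S]) = 3.66 × 8.26/(1.21 + 8.26) = 3.19 μmol·min⁻¹.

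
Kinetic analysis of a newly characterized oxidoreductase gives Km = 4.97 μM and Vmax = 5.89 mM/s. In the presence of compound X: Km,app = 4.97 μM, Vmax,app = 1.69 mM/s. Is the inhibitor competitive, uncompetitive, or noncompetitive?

noncompetitive

Vmax decreases (5.89 → 1.69 mM/s) while Km is unchanged — pure noncompetitive inhibition.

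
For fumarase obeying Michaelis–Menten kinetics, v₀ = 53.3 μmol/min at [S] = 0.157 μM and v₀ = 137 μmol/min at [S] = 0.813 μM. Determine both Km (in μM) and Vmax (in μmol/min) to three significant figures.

Km = 0.490 μM; Vmax = 219 μmol/min

In reciprocal form, 1/v = (Km/Vmax)·(1/[S]) + 1/Vmax. The two points give (1/[S], 1/v) = (6.369, 0.01876) and (1.230, 0.007299).
Slope = (0.01876 − 0.007299)/(6.369 − 1.230) = 0.002230; intercept = 0.01876 − 0.002230×6.369 = 0.004556.
Vmax = 1/intercept = 219 μmol/min; Km = slope × Vmax = 0.002230 × 219 = 0.490 μM.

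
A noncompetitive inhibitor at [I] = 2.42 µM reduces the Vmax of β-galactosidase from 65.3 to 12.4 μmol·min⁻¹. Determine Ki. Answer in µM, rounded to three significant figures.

0.567 µM

Noncompetitive: Vmax,app = Vmax/α with α = 1 + [I]/Ki.
α = Vmax/Vmax,app = 65.3/12.4 = 5.266.
Ki = [I]/(α − 1) = 2.42/4.266 = 0.567 µM.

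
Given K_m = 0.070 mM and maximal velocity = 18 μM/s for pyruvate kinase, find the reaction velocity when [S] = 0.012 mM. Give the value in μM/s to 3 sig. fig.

v = Vmax·[S]/(Km + [S]) = 18 × 0.012 / (0.070 + 0.012)
  = 0.2160 / 0.08200 = 2.63 μM/s.

2.63 μM/s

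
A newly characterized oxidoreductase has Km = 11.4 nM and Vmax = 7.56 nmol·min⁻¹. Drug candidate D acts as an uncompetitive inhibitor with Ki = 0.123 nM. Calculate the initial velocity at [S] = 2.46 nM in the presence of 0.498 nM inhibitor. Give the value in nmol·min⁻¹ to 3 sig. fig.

0.781 nmol·min⁻¹

α = 1 + [I]/Ki = 1 + 0.498/0.123 = 5.049.
For an uncompetitive inhibitor, both parameters are divided by α, giving Vmax/α and Km/α: Km,app = 2.26 nM, Vmax,app = 1.50 nmol·min⁻¹.
v = Vmax,app·[S]/(Km,app + [S]) = 1.50 × 2.46/(2.26 + 2.46) = 0.781 nmol·min⁻¹.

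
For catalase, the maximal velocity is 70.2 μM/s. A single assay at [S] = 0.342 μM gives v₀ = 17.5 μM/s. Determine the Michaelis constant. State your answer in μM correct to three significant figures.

v/Vmax = 17.5/70.2 = 0.2493 = [S]/(Km+[S]).
So Km + [S] = [S]/0.2493 = 1.372 μM, giving Km = 1.372 − 0.342 = 1.03 μM.

1.03 μM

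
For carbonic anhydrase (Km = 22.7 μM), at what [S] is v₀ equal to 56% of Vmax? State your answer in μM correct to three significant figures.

28.9 μM

v/Vmax = [S]/(Km+[S]) = 0.56, so [S] = Km·0.56/(1 − 0.56) = 22.7 × 1.273.
[S] = 28.9 μM.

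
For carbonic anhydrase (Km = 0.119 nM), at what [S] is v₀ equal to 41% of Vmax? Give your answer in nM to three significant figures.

0.0827 nM

v/Vmax = [S]/(Km+[S]) = 0.41, so [S] = Km·0.41/(1 − 0.41) = 0.119 × 0.6949.
[S] = 0.0827 nM.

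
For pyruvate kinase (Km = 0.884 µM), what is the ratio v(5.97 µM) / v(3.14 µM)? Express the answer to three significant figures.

1.12

The fractional saturations are [S]/(Km+[S]) = 3.14/4.024 = 0.7803 and 5.97/6.854 = 0.8710.
v₂/v₁ is just their ratio: 0.8710/0.7803 = 1.12.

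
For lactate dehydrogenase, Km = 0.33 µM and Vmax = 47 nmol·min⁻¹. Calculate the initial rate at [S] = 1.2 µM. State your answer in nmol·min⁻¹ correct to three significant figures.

36.9 nmol·min⁻¹

[S]/(Km+[S]) = 1.2/1.530 = 0.7843, the fractional saturation.
v = 0.7843 × Vmax = 0.7843 × 47 = 36.9 nmol·min⁻¹.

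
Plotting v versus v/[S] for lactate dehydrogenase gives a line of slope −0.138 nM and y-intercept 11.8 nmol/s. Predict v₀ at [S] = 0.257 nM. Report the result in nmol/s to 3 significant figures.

In the Eadie–Hofstee form v = Vmax − Km·(v/[S]), the slope is −Km and the intercept is Vmax, so Km = 0.138 nM and Vmax = 11.8 nmol/s.
v = 11.8 × 0.257/(0.138 + 0.257) = 7.68 nmol/s.

7.68 nmol/s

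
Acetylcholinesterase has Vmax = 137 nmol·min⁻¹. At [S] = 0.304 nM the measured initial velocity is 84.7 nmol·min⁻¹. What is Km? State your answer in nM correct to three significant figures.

v/Vmax = 84.7/137 = 0.6182 = [S]/(Km+[S]).
So Km + [S] = [S]/0.6182 = 0.4917 nM, giving Km = 0.4917 − 0.304 = 0.188 nM.

0.188 nM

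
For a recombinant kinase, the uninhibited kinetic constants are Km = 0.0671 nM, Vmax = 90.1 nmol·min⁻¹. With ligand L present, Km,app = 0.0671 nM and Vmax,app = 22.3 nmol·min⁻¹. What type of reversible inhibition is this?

Vmax decreases (90.1 → 22.3 nmol·min⁻¹) while Km is unchanged — pure noncompetitive inhibition.

noncompetitive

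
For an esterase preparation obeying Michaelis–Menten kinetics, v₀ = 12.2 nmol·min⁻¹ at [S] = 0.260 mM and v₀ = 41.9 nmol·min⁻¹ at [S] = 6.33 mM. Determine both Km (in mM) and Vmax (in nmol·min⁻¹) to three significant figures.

In reciprocal form, 1/v = (Km/Vmax)·(1/[S]) + 1/Vmax. The two points give (1/[S], 1/v) = (3.846, 0.08197) and (0.1580, 0.02387).
Slope = (0.08197 − 0.02387)/(3.846 − 0.1580) = 0.01575; intercept = 0.08197 − 0.01575×3.846 = 0.02138.
Vmax = 1/intercept = 46.8 nmol·min⁻¹; Km = slope × Vmax = 0.01575 × 46.8 = 0.737 mM.

Km = 0.737 mM; Vmax = 46.8 nmol·min⁻¹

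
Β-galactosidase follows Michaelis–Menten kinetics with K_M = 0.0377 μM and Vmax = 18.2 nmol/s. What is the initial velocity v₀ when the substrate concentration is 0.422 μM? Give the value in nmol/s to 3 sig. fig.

[S]/(Km+[S]) = 0.422/0.4597 = 0.9180, the fractional saturation.
v = 0.9180 × Vmax = 0.9180 × 18.2 = 16.7 nmol/s.

16.7 nmol/s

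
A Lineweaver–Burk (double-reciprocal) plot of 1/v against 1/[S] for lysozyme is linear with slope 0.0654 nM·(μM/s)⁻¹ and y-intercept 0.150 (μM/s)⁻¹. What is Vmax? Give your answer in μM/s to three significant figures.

The y-intercept of a Lineweaver–Burk plot equals 1/Vmax, so Vmax = 1/0.150 = 6.67 μM/s.

6.67 μM/s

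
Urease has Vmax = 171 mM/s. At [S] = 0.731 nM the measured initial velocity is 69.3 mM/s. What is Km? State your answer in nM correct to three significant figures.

v/Vmax = 69.3/171 = 0.4053 = [S]/(Km+[S]).
So Km + [S] = [S]/0.4053 = 1.804 nM, giving Km = 1.804 − 0.731 = 1.07 nM.

1.07 nM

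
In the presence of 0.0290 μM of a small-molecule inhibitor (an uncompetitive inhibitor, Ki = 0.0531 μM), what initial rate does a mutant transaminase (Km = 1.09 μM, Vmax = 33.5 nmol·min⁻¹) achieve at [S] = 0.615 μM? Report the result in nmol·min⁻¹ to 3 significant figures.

10.1 nmol·min⁻¹

With α = 1 + [I]/Ki = 1 + 0.0290/0.0531 = 1.546, the uncompetitive rate law is v = (Vmax/α)·[S] / (Km/α + [S]).
v = (33.5/1.546)×0.615 / (1.09/1.546 + 0.615) = 13.33/1.320 = 10.1 nmol·min⁻¹.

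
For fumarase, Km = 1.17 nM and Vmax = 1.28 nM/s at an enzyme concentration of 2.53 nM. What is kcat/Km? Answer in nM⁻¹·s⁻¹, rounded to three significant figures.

0.432 nM⁻¹·s⁻¹

kcat = Vmax/[E]total = 1.28/2.53 = 0.506 s⁻¹.
kcat/Km = 0.506/1.17 = 0.432 nM⁻¹·s⁻¹.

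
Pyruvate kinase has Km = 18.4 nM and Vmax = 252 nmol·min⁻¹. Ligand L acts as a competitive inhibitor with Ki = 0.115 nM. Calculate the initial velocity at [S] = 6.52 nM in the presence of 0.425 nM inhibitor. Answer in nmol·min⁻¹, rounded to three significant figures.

17.7 nmol·min⁻¹

α = 1 + [I]/Ki = 1 + 0.425/0.115 = 4.696.
For a competitive inhibitor, Vmax is unchanged and the apparent Km becomes α·Km: Km,app = 86.4 nM, Vmax,app = 252 nmol·min⁻¹.
v = Vmax,app·[S]/(Km,app + [S]) = 252 × 6.52/(86.4 + 6.52) = 17.7 nmol·min⁻¹.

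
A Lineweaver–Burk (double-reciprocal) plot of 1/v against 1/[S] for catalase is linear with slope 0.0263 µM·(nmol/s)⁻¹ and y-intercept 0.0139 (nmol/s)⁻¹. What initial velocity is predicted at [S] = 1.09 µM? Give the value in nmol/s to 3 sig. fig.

26.3 nmol/s

The y-intercept is 1/Vmax, so Vmax = 1/0.0139 = 71.9 nmol/s.
The slope is Km/Vmax, so Km = 0.0263 × 71.9 = 1.89 µM.
Then v = 71.9 × 1.09/(1.89 + 1.09) = 26.3 nmol/s.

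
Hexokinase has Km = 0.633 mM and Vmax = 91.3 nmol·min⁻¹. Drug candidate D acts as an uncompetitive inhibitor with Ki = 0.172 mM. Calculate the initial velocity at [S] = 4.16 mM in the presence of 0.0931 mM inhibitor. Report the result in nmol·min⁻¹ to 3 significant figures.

α = 1 + [I]/Ki = 1 + 0.0931/0.172 = 1.541.
For an uncompetitive inhibitor, both parameters are divided by α, giving Vmax/α and Km/α: Km,app = 0.411 mM, Vmax,app = 59.2 nmol·min⁻¹.
v = Vmax,app·[S]/(Km,app + [S]) = 59.2 × 4.16/(0.411 + 4.16) = 53.9 nmol·min⁻¹.

53.9 nmol·min⁻¹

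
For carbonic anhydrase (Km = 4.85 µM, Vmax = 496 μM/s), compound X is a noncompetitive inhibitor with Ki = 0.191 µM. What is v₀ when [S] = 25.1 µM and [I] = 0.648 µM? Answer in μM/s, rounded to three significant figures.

With α = 1 + [I]/Ki = 1 + 0.648/0.191 = 4.393, the noncompetitive rate law is v = (Vmax/α)·[S] / (Km + [S]).
v = (496/4.393)×25.1 / (4.85 + 25.1) = 2834/29.95 = 94.6 μM/s.

94.6 μM/s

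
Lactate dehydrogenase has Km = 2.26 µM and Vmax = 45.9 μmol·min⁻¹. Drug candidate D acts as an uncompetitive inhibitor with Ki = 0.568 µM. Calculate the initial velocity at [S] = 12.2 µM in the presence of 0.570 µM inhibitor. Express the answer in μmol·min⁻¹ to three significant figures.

21.0 μmol·min⁻¹

α = 1 + [I]/Ki = 1 + 0.570/0.568 = 2.004.
For an uncompetitive inhibitor, both parameters are divided by α, giving Vmax/α and Km/α: Km,app = 1.13 µM, Vmax,app = 22.9 μmol·min⁻¹.
v = Vmax,app·[S]/(Km,app + [S]) = 22.9 × 12.2/(1.13 + 12.2) = 21.0 μmol·min⁻¹.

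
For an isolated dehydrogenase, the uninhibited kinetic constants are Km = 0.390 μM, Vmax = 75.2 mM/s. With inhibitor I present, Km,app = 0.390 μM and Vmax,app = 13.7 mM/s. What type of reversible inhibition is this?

noncompetitive

Vmax decreases (75.2 → 13.7 mM/s) while Km is unchanged — pure noncompetitive inhibition.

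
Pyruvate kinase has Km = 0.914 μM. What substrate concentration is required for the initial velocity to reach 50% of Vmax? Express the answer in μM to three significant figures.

0.914 μM

v/Vmax = [S]/(Km+[S]) = 0.5, so [S] = Km·0.5/(1 − 0.5) = 0.914 × 1.000.
[S] = 0.914 μM.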